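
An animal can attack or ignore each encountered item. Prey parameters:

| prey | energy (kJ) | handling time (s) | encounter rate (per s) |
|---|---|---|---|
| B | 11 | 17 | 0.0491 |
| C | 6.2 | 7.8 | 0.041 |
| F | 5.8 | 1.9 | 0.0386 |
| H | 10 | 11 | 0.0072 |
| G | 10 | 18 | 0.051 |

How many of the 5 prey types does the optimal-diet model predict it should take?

5

E/h in descending order: F 3.05, H 0.909, C 0.795, B 0.647, G 0.556 kJ/s. The optimal diet is the largest prefix of this list for which every included type satisfies E_i/h_i > R on the types above it.
Rate on top 1: 0.2086. H: 0.909 > 0.2086 → include.
Rate on top 2: 0.2567. C: 0.795 > 0.2567 → include.
Rate on top 3: 0.3736. B: 0.647 > 0.3736 → include.
Rate on top 4: 0.4725. G: 0.556 > 0.4725 → include.
Optimal diet: F, H, C, B, G — 5 of 5 types.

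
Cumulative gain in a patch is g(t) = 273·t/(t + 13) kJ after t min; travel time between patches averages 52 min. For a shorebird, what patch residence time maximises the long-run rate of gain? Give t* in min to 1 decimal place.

Optimal t* satisfies g'(t*) = g(t*)/(T + t*).
g'(t) = 273·13/(t + 13)². Setting 273·13/(t+13)² = 273t/[(t+13)(52+t)] gives 13(52+t) = t(t+13), so t² = 13×52 = 676.
t* = √676 = 26 min.

26.0 min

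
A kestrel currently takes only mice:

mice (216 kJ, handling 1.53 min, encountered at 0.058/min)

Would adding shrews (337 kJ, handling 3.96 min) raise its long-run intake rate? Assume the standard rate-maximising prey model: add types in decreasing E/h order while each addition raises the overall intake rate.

Yes

On mice alone, R = ΣλE/(1+Σλh) = 12.53/1.089 = 11.51 kJ/min.
shrews: E/h = 337/3.96 = 85.1 kJ/min.
Since 85.1 > R, including shrews increases the long-run rate.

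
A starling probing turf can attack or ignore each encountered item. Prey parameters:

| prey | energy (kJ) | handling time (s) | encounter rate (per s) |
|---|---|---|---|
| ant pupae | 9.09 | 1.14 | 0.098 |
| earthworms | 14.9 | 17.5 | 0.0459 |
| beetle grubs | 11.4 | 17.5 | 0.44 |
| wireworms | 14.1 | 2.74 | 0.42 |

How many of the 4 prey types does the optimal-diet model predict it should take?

2

Rank by E/h (kJ/s): ant pupae 7.97, wireworms 5.15, earthworms 0.851, beetle grubs 0.651. Include each in turn until the next type's E/h falls below the running intake rate.
Rate on top 1: 0.8013. wireworms: 5.15 > 0.8013 → include.
Rate on top 2: 3.011. earthworms: 0.851 < 3.011 → exclude; stop.
Optimal diet: ant pupae, wireworms — 2 of 4 types.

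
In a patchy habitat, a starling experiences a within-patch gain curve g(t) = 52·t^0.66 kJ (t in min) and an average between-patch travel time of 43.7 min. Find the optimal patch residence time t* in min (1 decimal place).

84.8 min

By the marginal value theorem, leave when the instantaneous gain rate g'(t) equals the habitat-wide average g(t)/(T + t).
g'(t) = 0.66·52·t^-0.34. Setting 0.66·52·t^-0.34 = 52·t^0.66/(43.7+t) gives 0.66(43.7+t) = t, so 0.34·t = 0.66×43.7.
t* = 0.66×43.7/0.34 = 84.83 min.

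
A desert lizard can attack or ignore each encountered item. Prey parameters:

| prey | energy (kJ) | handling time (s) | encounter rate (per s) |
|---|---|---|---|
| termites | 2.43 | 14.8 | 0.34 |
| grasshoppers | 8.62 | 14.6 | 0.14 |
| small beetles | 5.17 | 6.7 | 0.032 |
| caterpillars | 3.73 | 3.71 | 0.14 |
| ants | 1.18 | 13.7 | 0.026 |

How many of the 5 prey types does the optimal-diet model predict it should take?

Rank by E/h (kJ/s): caterpillars 1.01, small beetles 0.772, grasshoppers 0.59, termites 0.164, ants 0.0861. Include each in turn until the next type's E/h falls below the running intake rate.
Rate on top 1: 0.3437. small beetles: 0.772 > 0.3437 → include.
Rate on top 2: 0.3966. grasshoppers: 0.59 > 0.3966 → include.
Rate on top 3: 0.5015. termites: 0.164 < 0.5015 → exclude; stop.
Optimal diet: caterpillars, small beetles, grasshoppers — 3 of 5 types.

3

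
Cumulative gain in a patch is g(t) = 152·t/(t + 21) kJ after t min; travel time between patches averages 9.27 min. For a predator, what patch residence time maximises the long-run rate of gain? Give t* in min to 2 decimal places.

13.95 min

Maximise g(t)/(T+t): set derivative to zero → g'(t)(T+t) = g(t).
g'(t) = 152·21/(t + 21)². Setting 152·21/(t+21)² = 152t/[(t+21)(9.27+t)] gives 21(9.27+t) = t(t+21), so t² = 21×9.27 = 194.7.
t* = √194.7 = 13.95 min.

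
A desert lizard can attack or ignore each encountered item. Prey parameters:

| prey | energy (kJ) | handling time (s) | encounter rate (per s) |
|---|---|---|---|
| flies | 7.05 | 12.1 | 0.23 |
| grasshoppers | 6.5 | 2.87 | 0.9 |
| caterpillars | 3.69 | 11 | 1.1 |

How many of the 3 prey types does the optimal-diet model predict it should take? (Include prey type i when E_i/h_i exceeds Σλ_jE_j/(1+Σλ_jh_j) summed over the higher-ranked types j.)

1

Profitabilities (E/h, kJ/s): grasshoppers 2.26, flies 0.583, caterpillars 0.335. Add prey in this order while the next type's profitability exceeds the intake rate on those already taken.
Rate on top 1: 1.633. flies: 0.583 < 1.633 → exclude; stop.
Optimal diet: grasshoppers — 1 of 3 types.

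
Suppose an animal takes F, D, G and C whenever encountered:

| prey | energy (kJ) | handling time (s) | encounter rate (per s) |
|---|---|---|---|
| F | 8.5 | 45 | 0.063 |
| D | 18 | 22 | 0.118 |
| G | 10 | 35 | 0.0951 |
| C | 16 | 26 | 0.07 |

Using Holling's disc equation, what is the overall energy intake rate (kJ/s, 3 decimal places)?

0.409 kJ/s

R = (0.063×8.5 + 0.118×18 + 0.0951×10 + 0.07×16) / (1 + 0.063×45 + 0.118×22 + 0.0951×35 + 0.07×26) = 4.731/11.58 = 0.4085 kJ/s.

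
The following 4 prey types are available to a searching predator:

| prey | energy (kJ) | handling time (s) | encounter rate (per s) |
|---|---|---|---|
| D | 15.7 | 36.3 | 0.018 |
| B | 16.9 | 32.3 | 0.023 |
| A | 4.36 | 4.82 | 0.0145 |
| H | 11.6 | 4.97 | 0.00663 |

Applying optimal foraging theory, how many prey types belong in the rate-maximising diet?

4

E/h in descending order: H 2.33, A 0.905, B 0.523, D 0.433 kJ/s. The optimal diet is the largest prefix of this list for which every included type satisfies E_i/h_i > R on the types above it.
Rate on top 1: 0.07445. A: 0.905 > 0.07445 → include.
Rate on top 2: 0.1271. B: 0.523 > 0.1271 → include.
Rate on top 3: 0.2865. D: 0.433 > 0.2865 → include.
Optimal diet: H, A, B, D — 4 of 4 types.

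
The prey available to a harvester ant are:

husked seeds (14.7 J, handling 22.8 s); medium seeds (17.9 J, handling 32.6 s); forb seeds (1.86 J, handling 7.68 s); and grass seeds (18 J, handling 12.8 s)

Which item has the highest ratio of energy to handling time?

In descending order of E/h:
grass seeds: 18/12.8 = 1.41 J/s
husked seeds: 14.7/22.8 = 0.645 J/s
medium seeds: 17.9/32.6 = 0.549 J/s
forb seeds: 1.86/7.68 = 0.242 J/s

grass seeds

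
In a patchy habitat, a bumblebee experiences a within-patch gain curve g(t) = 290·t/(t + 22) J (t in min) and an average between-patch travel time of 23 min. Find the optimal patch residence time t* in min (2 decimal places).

22.49 min

Maximise g(t)/(T+t): set derivative to zero → g'(t)(T+t) = g(t).
g'(t) = 290·22/(t + 22)². Setting 290·22/(t+22)² = 290t/[(t+22)(23+t)] gives 22(23+t) = t(t+22), so t² = 22×23 = 506.
t* = √506 = 22.49 min.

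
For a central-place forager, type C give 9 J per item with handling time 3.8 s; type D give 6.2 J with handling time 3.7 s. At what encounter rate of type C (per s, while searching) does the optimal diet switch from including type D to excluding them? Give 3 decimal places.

0.637 per s

Drop type D once their profitability E₂/h₂ falls below the rate achievable on type C alone: E₂/h₂ = λE₁/(1 + λh₁).
Solve for λ: λE₁h₂ = E₂(1 + λh₁) → λ(E₁h₂ − E₂h₁) = E₂ → λ = E₂/(E₁h₂ − E₂h₁).
λ = 6.2/(9×3.7 − 6.2×3.8) = 6.2/9.74 = 0.6366 per s.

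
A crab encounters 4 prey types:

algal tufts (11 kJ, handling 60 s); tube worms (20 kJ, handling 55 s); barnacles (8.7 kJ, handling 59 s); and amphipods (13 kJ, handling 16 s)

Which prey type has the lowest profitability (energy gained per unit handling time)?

Profitability E/h (kJ/s): algal tufts = 11/60 = 0.183, tube worms = 20/55 = 0.364, barnacles = 8.7/59 = 0.147, amphipods = 13/16 = 0.812.
Ranked: amphipods > tube worms > algal tufts > barnacles.

barnacles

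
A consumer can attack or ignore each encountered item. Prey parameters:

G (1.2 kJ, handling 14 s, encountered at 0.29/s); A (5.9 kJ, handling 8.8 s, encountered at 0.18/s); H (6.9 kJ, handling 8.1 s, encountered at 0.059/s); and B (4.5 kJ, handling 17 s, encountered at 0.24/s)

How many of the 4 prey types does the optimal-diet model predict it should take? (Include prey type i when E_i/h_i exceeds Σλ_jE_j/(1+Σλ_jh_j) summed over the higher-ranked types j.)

Rank by E/h (kJ/s): H 0.852, A 0.67, B 0.265, G 0.0857. Include each in turn until the next type's E/h falls below the running intake rate.
Rate on top 1: 0.2755. A: 0.67 > 0.2755 → include.
Rate on top 2: 0.4798. B: 0.265 < 0.4798 → exclude; stop.
Optimal diet: H, A — 2 of 4 types.

2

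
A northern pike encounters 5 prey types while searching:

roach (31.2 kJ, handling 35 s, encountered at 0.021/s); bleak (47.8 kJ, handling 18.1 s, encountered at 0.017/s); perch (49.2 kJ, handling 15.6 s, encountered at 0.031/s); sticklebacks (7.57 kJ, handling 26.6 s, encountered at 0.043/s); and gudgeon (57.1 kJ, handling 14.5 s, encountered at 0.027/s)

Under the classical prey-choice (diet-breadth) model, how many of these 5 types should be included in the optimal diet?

3

Profitabilities (E/h, kJ/s): gudgeon 3.94, perch 3.15, bleak 2.64, roach 0.891, sticklebacks 0.285. Add prey in this order while the next type's profitability exceeds the intake rate on those already taken.
Rate on top 1: 1.108. perch: 3.15 > 1.108 → include.
Rate on top 2: 1.636. bleak: 2.64 > 1.636 → include.
Rate on top 3: 1.777. roach: 0.891 < 1.777 → exclude; stop.
Optimal diet: gudgeon, perch, bleak — 3 of 5 types.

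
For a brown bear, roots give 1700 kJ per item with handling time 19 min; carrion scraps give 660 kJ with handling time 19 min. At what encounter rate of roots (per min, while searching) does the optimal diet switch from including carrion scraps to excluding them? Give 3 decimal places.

0.033 per min

Drop carrion scraps once their profitability E₂/h₂ falls below the rate achievable on roots alone: E₂/h₂ = λE₁/(1 + λh₁).
Solve for λ: λE₁h₂ = E₂(1 + λh₁) → λ(E₁h₂ − E₂h₁) = E₂ → λ = E₂/(E₁h₂ − E₂h₁).
λ = 660/(1700×19 − 660×19) = 660/1.976e+04 = 0.0334 per min.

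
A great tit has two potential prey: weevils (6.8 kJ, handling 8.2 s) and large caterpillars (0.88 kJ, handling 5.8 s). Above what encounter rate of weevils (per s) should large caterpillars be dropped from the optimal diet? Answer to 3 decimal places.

0.027 per s

The zero-one rule: include large caterpillars iff E₂/h₂ > λE₁/(1+λh₁). Equality gives the switch point.
λE₁h₂ = E₂ + λE₂h₁ ⇒ λ = E₂/(E₁h₂ − E₂h₁) = 0.88/(39.44 − 7.216) = 0.02731 per s.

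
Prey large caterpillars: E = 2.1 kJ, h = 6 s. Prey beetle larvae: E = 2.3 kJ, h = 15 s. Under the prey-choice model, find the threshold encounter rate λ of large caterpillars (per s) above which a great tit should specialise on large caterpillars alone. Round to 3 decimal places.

Drop beetle larvae once their profitability E₂/h₂ falls below the rate achievable on large caterpillars alone: E₂/h₂ = λE₁/(1 + λh₁).
Solve for λ: λE₁h₂ = E₂(1 + λh₁) → λ(E₁h₂ − E₂h₁) = E₂ → λ = E₂/(E₁h₂ − E₂h₁).
λ = 2.3/(2.1×15 − 2.3×6) = 2.3/17.7 = 0.1299 per s.

0.130 per s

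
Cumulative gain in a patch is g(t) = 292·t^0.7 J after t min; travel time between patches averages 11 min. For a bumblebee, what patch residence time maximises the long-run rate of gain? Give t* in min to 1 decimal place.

25.7 min

By the marginal value theorem, leave when the instantaneous gain rate g'(t) equals the habitat-wide average g(t)/(T + t).
g'(t) = 0.7·292·t^-0.3. Setting 0.7·292·t^-0.3 = 292·t^0.7/(11+t) gives 0.7(11+t) = t, so 0.30·t = 0.7×11.
t* = 0.7×11/0.30 = 25.67 min.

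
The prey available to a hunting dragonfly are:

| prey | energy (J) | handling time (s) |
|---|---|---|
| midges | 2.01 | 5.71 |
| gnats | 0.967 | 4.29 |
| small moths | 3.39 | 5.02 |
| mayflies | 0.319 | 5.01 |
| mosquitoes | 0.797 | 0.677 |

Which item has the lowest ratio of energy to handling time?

mayflies

In descending order of E/h:
mosquitoes: 0.797/0.677 = 1.18 J/s
small moths: 3.39/5.02 = 0.675 J/s
midges: 2.01/5.71 = 0.352 J/s
gnats: 0.967/4.29 = 0.225 J/s
mayflies: 0.319/5.01 = 0.0637 J/s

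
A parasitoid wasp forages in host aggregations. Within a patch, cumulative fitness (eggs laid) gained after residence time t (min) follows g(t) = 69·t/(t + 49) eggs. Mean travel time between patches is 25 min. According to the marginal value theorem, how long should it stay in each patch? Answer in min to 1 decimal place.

35.0 min

Optimal t* satisfies g'(t*) = g(t*)/(T + t*).
g'(t) = 69·49/(t + 49)². Setting 69·49/(t+49)² = 69t/[(t+49)(25+t)] gives 49(25+t) = t(t+49), so t² = 49×25 = 1225.
t* = √1225 = 35 min.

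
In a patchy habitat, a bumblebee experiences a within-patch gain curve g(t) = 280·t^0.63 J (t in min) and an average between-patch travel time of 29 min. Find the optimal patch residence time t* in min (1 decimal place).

Optimal t* satisfies g'(t*) = g(t*)/(T + t*).
g'(t) = 0.63·280·t^-0.37. Setting 0.63·280·t^-0.37 = 280·t^0.63/(29+t) gives 0.63(29+t) = t, so 0.37·t = 0.63×29.
t* = 0.63×29/0.37 = 49.38 min.

49.4 min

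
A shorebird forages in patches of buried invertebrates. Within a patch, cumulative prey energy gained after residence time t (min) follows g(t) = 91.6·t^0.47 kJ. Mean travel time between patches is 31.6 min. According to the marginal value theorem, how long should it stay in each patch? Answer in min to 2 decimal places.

Optimal t* satisfies g'(t*) = g(t*)/(T + t*).
g'(t) = 0.47·91.6·t^-0.53. Setting 0.47·91.6·t^-0.53 = 91.6·t^0.47/(31.6+t) gives 0.47(31.6+t) = t, so 0.53·t = 0.47×31.6.
t* = 0.47×31.6/0.53 = 28.02 min.

28.02 min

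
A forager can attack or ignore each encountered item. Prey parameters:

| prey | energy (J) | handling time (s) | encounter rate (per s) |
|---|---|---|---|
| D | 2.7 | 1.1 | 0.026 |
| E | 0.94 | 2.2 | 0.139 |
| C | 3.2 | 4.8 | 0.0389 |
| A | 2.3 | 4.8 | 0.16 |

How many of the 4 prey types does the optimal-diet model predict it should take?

4

Profitabilities (E/h, J/s): D 2.45, C 0.667, A 0.479, E 0.427. Add prey in this order while the next type's profitability exceeds the intake rate on those already taken.
Rate on top 1: 0.06825. C: 0.667 > 0.06825 → include.
Rate on top 2: 0.1602. A: 0.479 > 0.1602 → include.
Rate on top 3: 0.2837. E: 0.427 > 0.2837 → include.
Optimal diet: D, C, A, E — 4 of 4 types.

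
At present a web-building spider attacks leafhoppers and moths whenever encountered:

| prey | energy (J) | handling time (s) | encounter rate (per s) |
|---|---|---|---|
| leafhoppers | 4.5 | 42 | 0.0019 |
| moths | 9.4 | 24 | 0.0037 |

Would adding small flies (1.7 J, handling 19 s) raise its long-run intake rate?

Yes

Intake rate on the current diet: R = (0.0019×4.5 + 0.0037×9.4) / (1 + 0.0019×42 + 0.0037×24) = 0.04333/1.169 = 0.03708 J/s.
Profitability of small flies: 1.7/19 = 0.08947 J/s.
Since 0.08947 > R, including small flies increases the long-run rate.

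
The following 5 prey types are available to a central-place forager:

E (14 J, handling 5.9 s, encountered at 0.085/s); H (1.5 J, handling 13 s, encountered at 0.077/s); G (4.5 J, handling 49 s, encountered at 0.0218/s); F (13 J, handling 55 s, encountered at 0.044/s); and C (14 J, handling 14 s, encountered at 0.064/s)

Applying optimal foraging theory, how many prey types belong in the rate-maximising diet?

E/h in descending order: E 2.37, C 1, F 0.236, H 0.115, G 0.0918 J/s. The optimal diet is the largest prefix of this list for which every included type satisfies E_i/h_i > R on the types above it.
Rate on top 1: 0.7925. C: 1 > 0.7925 → include.
Rate on top 2: 0.8701. F: 0.236 < 0.8701 → exclude; stop.
Optimal diet: E, C — 2 of 5 types.

2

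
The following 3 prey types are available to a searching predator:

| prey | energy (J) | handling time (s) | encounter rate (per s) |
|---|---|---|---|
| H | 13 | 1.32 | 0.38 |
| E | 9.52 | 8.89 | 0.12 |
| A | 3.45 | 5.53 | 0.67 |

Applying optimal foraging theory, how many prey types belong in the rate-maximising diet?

1

E/h in descending order: H 9.85, E 1.07, A 0.624 J/s. The optimal diet is the largest prefix of this list for which every included type satisfies E_i/h_i > R on the types above it.
Rate on top 1: 3.29. E: 1.07 < 3.29 → exclude; stop.
Optimal diet: H — 1 of 3 types.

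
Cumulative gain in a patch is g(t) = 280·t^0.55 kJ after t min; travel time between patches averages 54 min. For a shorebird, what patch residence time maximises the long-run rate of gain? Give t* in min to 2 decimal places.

Maximise g(t)/(T+t): set derivative to zero → g'(t)(T+t) = g(t).
g'(t) = 0.55·280·t^-0.45. Setting 0.55·280·t^-0.45 = 280·t^0.55/(54+t) gives 0.55(54+t) = t, so 0.45·t = 0.55×54.
t* = 0.55×54/0.45 = 66 min.

66.00 min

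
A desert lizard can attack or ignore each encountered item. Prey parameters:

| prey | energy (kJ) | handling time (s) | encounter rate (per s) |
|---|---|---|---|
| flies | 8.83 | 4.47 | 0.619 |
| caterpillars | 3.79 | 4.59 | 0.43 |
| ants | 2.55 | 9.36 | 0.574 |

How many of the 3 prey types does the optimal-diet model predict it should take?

1

Profitabilities (E/h, kJ/s): flies 1.98, caterpillars 0.826, ants 0.272. Add prey in this order while the next type's profitability exceeds the intake rate on those already taken.
Rate on top 1: 1.451. caterpillars: 0.826 < 1.451 → exclude; stop.
Optimal diet: flies — 1 of 3 types.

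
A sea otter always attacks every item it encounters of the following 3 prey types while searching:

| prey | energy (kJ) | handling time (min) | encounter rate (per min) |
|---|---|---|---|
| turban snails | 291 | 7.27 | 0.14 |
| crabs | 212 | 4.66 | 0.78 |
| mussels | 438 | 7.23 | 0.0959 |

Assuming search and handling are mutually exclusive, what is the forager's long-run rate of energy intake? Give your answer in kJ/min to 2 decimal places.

39.10 kJ/min

R = Σλ_iE_i / (1 + Σλ_ih_i)
Numerator: 0.14×291 + 0.78×212 + 0.0959×438 = 248.1
Denominator: 1 + 0.14×7.27 + 0.78×4.66 + 0.0959×7.23 = 6.346
R = 248.1/6.346 = 39.1 kJ/min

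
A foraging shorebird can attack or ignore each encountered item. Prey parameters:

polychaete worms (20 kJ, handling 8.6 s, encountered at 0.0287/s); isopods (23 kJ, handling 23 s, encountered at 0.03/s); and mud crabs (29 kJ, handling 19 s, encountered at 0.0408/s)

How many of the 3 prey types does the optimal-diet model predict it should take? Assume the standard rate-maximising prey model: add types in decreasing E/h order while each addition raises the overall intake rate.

Profitabilities (E/h, kJ/s): polychaete worms 2.33, mud crabs 1.53, isopods 1. Add prey in this order while the next type's profitability exceeds the intake rate on those already taken.
Rate on top 1: 0.4604. mud crabs: 1.53 > 0.4604 → include.
Rate on top 2: 0.869. isopods: 1 > 0.869 → include.
Optimal diet: polychaete worms, mud crabs, isopods — 3 of 3 types.

3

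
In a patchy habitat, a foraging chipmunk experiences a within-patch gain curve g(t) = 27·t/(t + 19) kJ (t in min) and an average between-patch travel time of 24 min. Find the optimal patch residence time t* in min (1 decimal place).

Optimal t* satisfies g'(t*) = g(t*)/(T + t*).
g'(t) = 27·19/(t + 19)². Setting 27·19/(t+19)² = 27t/[(t+19)(24+t)] gives 19(24+t) = t(t+19), so t² = 19×24 = 456.
t* = √456 = 21.35 min.

21.4 min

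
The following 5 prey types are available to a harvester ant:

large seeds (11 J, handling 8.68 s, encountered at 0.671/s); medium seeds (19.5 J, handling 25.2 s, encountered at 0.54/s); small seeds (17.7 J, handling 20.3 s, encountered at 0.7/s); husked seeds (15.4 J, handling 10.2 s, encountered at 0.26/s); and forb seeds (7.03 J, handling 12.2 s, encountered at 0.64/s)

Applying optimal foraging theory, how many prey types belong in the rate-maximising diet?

Profitabilities (E/h, J/s): husked seeds 1.51, large seeds 1.27, small seeds 0.872, medium seeds 0.774, forb seeds 0.576. Add prey in this order while the next type's profitability exceeds the intake rate on those already taken.
Rate on top 1: 1.096. large seeds: 1.27 > 1.096 → include.
Rate on top 2: 1.201. small seeds: 0.872 < 1.201 → exclude; stop.
Optimal diet: husked seeds, large seeds — 2 of 5 types.

2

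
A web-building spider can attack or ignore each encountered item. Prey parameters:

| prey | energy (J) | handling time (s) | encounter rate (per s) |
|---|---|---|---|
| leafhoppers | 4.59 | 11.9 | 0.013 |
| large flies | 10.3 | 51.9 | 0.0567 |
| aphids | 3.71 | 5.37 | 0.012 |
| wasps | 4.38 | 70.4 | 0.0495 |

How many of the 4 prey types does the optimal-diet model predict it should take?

3

Rank by E/h (J/s): aphids 0.691, leafhoppers 0.386, large flies 0.198, wasps 0.0622. Include each in turn until the next type's E/h falls below the running intake rate.
Rate on top 1: 0.04182. leafhoppers: 0.386 > 0.04182 → include.
Rate on top 2: 0.08546. large flies: 0.198 > 0.08546 → include.
Rate on top 3: 0.1654. wasps: 0.0622 < 0.1654 → exclude; stop.
Optimal diet: aphids, leafhoppers, large flies — 3 of 4 types.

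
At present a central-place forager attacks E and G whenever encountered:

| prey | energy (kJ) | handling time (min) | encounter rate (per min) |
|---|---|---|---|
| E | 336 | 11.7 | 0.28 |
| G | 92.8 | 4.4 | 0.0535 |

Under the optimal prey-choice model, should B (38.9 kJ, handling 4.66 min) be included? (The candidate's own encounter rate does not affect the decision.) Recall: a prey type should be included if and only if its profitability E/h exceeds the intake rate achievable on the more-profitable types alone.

Current rate: (0.28×336 + 0.0535×92.8)/(1 + 0.28×11.7 + 0.0535×4.4) = 21.95 kJ/min.
Profitability of B: 38.9/4.66 = 8.348 kJ/min.
8.348 < 21.95, so adding B would lower the average — exclude it.

No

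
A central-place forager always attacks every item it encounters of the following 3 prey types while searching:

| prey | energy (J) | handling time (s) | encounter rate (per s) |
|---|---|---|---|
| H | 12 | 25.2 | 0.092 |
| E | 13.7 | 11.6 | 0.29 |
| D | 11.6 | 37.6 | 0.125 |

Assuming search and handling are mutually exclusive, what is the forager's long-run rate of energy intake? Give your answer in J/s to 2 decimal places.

Energy encountered per unit search time: 0.092×12 + 0.29×13.7 + 0.125×11.6 = 6.527 J/s.
Handling time per unit search time: 0.092×25.2 + 0.29×11.6 + 0.125×37.6 = 10.38.
Rate = 6.527/(1 + 10.38) = 0.5734 J/s.

0.57 J/s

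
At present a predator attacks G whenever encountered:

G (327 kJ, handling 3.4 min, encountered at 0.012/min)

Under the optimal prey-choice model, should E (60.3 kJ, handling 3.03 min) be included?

Yes

On G alone, R = ΣλE/(1+Σλh) = 3.924/1.041 = 3.77 kJ/min.
E: E/h = 60.3/3.03 = 19.9 kJ/min.
Since 19.9 > R, including E increases the long-run rate.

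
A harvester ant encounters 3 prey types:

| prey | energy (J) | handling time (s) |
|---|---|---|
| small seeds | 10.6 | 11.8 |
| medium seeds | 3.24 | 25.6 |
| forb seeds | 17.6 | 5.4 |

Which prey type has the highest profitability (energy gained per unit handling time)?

forb seeds

In descending order of E/h:
forb seeds: 17.6/5.4 = 3.26 J/s
small seeds: 10.6/11.8 = 0.898 J/s
medium seeds: 3.24/25.6 = 0.127 J/s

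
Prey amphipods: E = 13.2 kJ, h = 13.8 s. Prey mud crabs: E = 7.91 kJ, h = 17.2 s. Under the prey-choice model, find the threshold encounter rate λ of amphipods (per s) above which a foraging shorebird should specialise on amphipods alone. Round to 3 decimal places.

0.067 per s

The zero-one rule: include mud crabs iff E₂/h₂ > λE₁/(1+λh₁). Equality gives the switch point.
λE₁h₂ = E₂ + λE₂h₁ ⇒ λ = E₂/(E₁h₂ − E₂h₁) = 7.91/(227 − 109.2) = 0.0671 per s.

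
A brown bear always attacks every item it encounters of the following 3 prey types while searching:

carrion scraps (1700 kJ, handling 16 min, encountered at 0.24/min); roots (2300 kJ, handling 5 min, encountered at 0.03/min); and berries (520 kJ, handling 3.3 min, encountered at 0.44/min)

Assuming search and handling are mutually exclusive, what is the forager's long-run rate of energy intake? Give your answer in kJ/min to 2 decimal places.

Energy encountered per unit search time: 0.24×1700 + 0.03×2300 + 0.44×520 = 705.8 kJ/min.
Handling time per unit search time: 0.24×16 + 0.03×5 + 0.44×3.3 = 5.442.
Rate = 705.8/(1 + 5.442) = 109.6 kJ/min.

109.56 kJ/min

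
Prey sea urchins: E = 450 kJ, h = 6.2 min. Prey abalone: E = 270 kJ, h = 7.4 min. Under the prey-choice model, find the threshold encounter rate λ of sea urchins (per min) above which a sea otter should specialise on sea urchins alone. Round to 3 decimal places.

0.163 per min

The zero-one rule: include abalone iff E₂/h₂ > λE₁/(1+λh₁). Equality gives the switch point.
λE₁h₂ = E₂ + λE₂h₁ ⇒ λ = E₂/(E₁h₂ − E₂h₁) = 270/(3330 − 1674) = 0.163 per min.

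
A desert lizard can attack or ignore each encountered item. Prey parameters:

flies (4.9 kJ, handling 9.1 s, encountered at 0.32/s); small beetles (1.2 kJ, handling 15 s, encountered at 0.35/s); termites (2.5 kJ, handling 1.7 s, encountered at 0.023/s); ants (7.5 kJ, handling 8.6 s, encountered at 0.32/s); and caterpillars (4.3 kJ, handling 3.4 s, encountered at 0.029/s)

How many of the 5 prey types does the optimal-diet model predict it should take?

3

Rank by E/h (kJ/s): termites 1.47, caterpillars 1.26, ants 0.872, flies 0.538, small beetles 0.08. Include each in turn until the next type's E/h falls below the running intake rate.
Rate on top 1: 0.05534. caterpillars: 1.26 > 0.05534 → include.
Rate on top 2: 0.1601. ants: 0.872 > 0.1601 → include.
Rate on top 3: 0.6639. flies: 0.538 < 0.6639 → exclude; stop.
Optimal diet: termites, caterpillars, ants — 3 of 5 types.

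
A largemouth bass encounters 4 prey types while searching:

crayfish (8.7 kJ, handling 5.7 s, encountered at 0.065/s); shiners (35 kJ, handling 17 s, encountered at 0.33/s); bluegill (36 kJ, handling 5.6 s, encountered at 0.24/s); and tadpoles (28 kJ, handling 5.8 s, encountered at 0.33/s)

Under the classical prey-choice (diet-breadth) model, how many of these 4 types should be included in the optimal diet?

2

Profitabilities (E/h, kJ/s): bluegill 6.43, tadpoles 4.83, shiners 2.06, crayfish 1.53. Add prey in this order while the next type's profitability exceeds the intake rate on those already taken.
Rate on top 1: 3.686. tadpoles: 4.83 > 3.686 → include.
Rate on top 2: 4.199. shiners: 2.06 < 4.199 → exclude; stop.
Optimal diet: bluegill, tadpoles — 2 of 4 types.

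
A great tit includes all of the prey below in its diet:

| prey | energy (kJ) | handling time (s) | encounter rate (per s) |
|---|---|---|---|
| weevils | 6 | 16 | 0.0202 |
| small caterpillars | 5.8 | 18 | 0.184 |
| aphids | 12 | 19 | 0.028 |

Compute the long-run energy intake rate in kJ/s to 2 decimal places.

Energy encountered per unit search time: 0.0202×6 + 0.184×5.8 + 0.028×12 = 1.524 kJ/s.
Handling time per unit search time: 0.0202×16 + 0.184×18 + 0.028×19 = 4.167.
Rate = 1.524/(1 + 4.167) = 0.295 kJ/s.

0.30 kJ/s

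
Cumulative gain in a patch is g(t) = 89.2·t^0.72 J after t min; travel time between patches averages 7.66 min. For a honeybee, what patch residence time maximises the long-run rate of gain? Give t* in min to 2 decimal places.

Maximise g(t)/(T+t): set derivative to zero → g'(t)(T+t) = g(t).
g'(t) = 0.72·89.2·t^-0.28. Setting 0.72·89.2·t^-0.28 = 89.2·t^0.72/(7.66+t) gives 0.72(7.66+t) = t, so 0.28·t = 0.72×7.66.
t* = 0.72×7.66/0.28 = 19.7 min.

19.70 min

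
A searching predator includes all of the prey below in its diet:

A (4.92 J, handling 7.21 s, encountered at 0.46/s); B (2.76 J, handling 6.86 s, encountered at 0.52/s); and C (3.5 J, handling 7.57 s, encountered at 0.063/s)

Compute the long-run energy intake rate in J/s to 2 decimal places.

0.47 J/s

R = (0.46×4.92 + 0.52×2.76 + 0.063×3.5) / (1 + 0.46×7.21 + 0.52×6.86 + 0.063×7.57) = 3.919/8.361 = 0.4687 J/s.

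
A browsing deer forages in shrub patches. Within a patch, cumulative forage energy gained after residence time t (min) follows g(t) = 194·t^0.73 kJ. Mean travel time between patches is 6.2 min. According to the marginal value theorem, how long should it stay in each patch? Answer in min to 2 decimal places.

16.76 min

Maximise g(t)/(T+t): set derivative to zero → g'(t)(T+t) = g(t).
g'(t) = 0.73·194·t^-0.27. Setting 0.73·194·t^-0.27 = 194·t^0.73/(6.2+t) gives 0.73(6.2+t) = t, so 0.27·t = 0.73×6.2.
t* = 0.73×6.2/0.27 = 16.76 min.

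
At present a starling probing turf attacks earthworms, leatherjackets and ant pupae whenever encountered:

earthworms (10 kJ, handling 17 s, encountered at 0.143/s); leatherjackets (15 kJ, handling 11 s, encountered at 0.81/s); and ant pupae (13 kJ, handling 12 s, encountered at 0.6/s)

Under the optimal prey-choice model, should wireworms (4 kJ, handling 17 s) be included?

No

Intake rate on the current diet: R = (0.143×10 + 0.81×15 + 0.6×13) / (1 + 0.143×17 + 0.81×11 + 0.6×12) = 21.38/19.54 = 1.094 kJ/s.
wireworms: E/h = 4/17 = 0.2353 kJ/s.
Since 0.2353 < R, time spent handling wireworms is better spent searching.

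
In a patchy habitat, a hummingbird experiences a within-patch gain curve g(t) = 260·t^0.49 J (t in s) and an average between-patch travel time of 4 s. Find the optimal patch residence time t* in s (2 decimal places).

3.84 s

Maximise g(t)/(T+t): set derivative to zero → g'(t)(T+t) = g(t).
g'(t) = 0.49·260·t^-0.51. Setting 0.49·260·t^-0.51 = 260·t^0.49/(4+t) gives 0.49(4+t) = t, so 0.51·t = 0.49×4.
t* = 0.49×4/0.51 = 3.843 s.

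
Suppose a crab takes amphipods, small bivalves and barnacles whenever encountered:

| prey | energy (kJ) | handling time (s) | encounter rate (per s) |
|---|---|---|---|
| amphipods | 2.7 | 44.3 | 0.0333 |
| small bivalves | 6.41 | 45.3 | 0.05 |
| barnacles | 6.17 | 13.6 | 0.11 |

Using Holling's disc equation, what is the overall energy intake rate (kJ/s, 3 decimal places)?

R = Σλ_iE_i / (1 + Σλ_ih_i)
Numerator: 0.0333×2.7 + 0.05×6.41 + 0.11×6.17 = 1.089
Denominator: 1 + 0.0333×44.3 + 0.05×45.3 + 0.11×13.6 = 6.236
R = 1.089/6.236 = 0.1746 kJ/s

0.175 kJ/s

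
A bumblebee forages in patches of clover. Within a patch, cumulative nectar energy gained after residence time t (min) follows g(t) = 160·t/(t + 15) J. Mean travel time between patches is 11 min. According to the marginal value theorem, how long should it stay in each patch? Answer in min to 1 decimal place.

Optimal t* satisfies g'(t*) = g(t*)/(T + t*).
g'(t) = 160·15/(t + 15)². Setting 160·15/(t+15)² = 160t/[(t+15)(11+t)] gives 15(11+t) = t(t+15), so t² = 15×11 = 165.
t* = √165 = 12.85 min.

12.8 min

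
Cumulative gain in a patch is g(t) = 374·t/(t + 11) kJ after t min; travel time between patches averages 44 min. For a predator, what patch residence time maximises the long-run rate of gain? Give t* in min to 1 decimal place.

Maximise g(t)/(T+t): set derivative to zero → g'(t)(T+t) = g(t).
g'(t) = 374·11/(t + 11)². Setting 374·11/(t+11)² = 374t/[(t+11)(44+t)] gives 11(44+t) = t(t+11), so t² = 11×44 = 484.
t* = √484 = 22 min.

22.0 min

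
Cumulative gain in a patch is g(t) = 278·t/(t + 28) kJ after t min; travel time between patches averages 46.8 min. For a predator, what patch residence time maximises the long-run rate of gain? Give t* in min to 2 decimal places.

36.20 min

By the marginal value theorem, leave when the instantaneous gain rate g'(t) equals the habitat-wide average g(t)/(T + t).
g'(t) = 278·28/(t + 28)². Setting 278·28/(t+28)² = 278t/[(t+28)(46.8+t)] gives 28(46.8+t) = t(t+28), so t² = 28×46.8 = 1310.
t* = √1310 = 36.2 min.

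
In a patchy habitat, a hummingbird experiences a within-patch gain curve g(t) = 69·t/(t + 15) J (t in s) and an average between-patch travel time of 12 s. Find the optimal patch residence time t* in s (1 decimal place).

By the marginal value theorem, leave when the instantaneous gain rate g'(t) equals the habitat-wide average g(t)/(T + t).
g'(t) = 69·15/(t + 15)². Setting 69·15/(t+15)² = 69t/[(t+15)(12+t)] gives 15(12+t) = t(t+15), so t² = 15×12 = 180.
t* = √180 = 13.42 s.

13.4 s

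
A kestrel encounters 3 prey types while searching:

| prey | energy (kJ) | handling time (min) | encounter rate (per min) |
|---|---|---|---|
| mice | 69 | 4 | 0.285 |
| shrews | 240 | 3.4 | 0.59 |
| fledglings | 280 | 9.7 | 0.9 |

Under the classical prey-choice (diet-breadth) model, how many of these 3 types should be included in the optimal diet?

1

Rank by E/h (kJ/min): shrews 70.6, fledglings 28.9, mice 17.2. Include each in turn until the next type's E/h falls below the running intake rate.
Rate on top 1: 47.11. fledglings: 28.9 < 47.11 → exclude; stop.
Optimal diet: shrews — 1 of 3 types.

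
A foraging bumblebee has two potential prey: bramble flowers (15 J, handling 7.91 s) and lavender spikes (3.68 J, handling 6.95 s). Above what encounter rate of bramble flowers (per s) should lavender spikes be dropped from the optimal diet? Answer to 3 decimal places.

The zero-one rule: include lavender spikes iff E₂/h₂ > λE₁/(1+λh₁). Equality gives the switch point.
λE₁h₂ = E₂ + λE₂h₁ ⇒ λ = E₂/(E₁h₂ − E₂h₁) = 3.68/(104.2 − 29.11) = 0.04897 per s.

0.049 per s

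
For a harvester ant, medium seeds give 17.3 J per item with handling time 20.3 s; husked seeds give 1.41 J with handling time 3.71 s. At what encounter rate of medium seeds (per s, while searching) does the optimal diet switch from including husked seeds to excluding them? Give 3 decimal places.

Drop husked seeds once their profitability E₂/h₂ falls below the rate achievable on medium seeds alone: E₂/h₂ = λE₁/(1 + λh₁).
Solve for λ: λE₁h₂ = E₂(1 + λh₁) → λ(E₁h₂ − E₂h₁) = E₂ → λ = E₂/(E₁h₂ − E₂h₁).
λ = 1.41/(17.3×3.71 − 1.41×20.3) = 1.41/35.56 = 0.03965 per s.

0.040 per s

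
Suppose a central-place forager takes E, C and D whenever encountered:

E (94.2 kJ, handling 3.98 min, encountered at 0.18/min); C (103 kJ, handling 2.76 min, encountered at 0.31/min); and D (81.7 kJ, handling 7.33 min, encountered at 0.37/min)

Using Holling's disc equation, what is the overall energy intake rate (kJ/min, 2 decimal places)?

14.97 kJ/min

Energy encountered per unit search time: 0.18×94.2 + 0.31×103 + 0.37×81.7 = 79.11 kJ/min.
Handling time per unit search time: 0.18×3.98 + 0.31×2.76 + 0.37×7.33 = 4.284.
Rate = 79.11/(1 + 4.284) = 14.97 kJ/min.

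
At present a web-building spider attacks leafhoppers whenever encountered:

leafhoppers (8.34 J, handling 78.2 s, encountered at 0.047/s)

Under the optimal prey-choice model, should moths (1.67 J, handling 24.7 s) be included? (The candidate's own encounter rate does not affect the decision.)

No

Intake rate on the current diet: R = (0.047×8.34) / (1 + 0.047×78.2) = 0.392/4.675 = 0.08384 J/s.
moths: E/h = 1.67/24.7 = 0.06761 J/s.
0.06761 < 0.08384, so adding moths would lower the average — exclude it.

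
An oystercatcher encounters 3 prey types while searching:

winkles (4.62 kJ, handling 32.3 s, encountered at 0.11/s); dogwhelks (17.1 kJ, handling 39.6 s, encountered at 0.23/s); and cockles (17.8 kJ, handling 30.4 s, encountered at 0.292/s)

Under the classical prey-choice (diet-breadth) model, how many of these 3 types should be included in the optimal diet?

Profitabilities (E/h, kJ/s): cockles 0.586, dogwhelks 0.432, winkles 0.143. Add prey in this order while the next type's profitability exceeds the intake rate on those already taken.
Rate on top 1: 0.5262. dogwhelks: 0.432 < 0.5262 → exclude; stop.
Optimal diet: cockles — 1 of 3 types.

1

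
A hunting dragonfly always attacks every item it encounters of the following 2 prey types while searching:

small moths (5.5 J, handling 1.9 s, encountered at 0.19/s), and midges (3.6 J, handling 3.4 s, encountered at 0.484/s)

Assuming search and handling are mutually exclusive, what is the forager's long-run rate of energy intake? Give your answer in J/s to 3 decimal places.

Energy encountered per unit search time: 0.19×5.5 + 0.484×3.6 = 2.787 J/s.
Handling time per unit search time: 0.19×1.9 + 0.484×3.4 = 2.007.
Rate = 2.787/(1 + 2.007) = 0.9271 J/s.

0.927 J/s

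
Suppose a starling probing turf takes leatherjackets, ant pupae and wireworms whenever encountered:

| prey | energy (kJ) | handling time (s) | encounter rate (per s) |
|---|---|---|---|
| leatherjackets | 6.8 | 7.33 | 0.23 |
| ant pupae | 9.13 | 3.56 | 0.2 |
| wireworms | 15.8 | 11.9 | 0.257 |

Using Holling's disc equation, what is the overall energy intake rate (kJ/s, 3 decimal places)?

1.154 kJ/s

R = (0.23×6.8 + 0.2×9.13 + 0.257×15.8) / (1 + 0.23×7.33 + 0.2×3.56 + 0.257×11.9) = 7.451/6.456 = 1.154 kJ/s.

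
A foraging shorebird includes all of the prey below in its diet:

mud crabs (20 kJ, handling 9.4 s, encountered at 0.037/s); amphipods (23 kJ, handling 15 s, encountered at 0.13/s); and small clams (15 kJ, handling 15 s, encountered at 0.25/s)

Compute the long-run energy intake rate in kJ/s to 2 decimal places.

R = (0.037×20 + 0.13×23 + 0.25×15) / (1 + 0.037×9.4 + 0.13×15 + 0.25×15) = 7.48/7.048 = 1.061 kJ/s.

1.06 kJ/s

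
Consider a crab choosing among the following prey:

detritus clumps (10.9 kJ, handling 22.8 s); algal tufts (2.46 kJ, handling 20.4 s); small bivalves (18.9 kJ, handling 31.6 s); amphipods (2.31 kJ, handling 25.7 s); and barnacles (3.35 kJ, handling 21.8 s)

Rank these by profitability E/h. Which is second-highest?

In descending order of E/h:
small bivalves: 18.9/31.6 = 0.598 kJ/s
detritus clumps: 10.9/22.8 = 0.478 kJ/s
barnacles: 3.35/21.8 = 0.154 kJ/s
algal tufts: 2.46/20.4 = 0.121 kJ/s
amphipods: 2.31/25.7 = 0.0899 kJ/s

detritus clumps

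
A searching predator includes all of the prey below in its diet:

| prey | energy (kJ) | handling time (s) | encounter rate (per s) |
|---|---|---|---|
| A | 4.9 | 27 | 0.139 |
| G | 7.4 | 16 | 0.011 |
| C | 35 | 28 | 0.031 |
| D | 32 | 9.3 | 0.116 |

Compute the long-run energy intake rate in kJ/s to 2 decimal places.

0.81 kJ/s

Energy encountered per unit search time: 0.139×4.9 + 0.011×7.4 + 0.031×35 + 0.116×32 = 5.559 kJ/s.
Handling time per unit search time: 0.139×27 + 0.011×16 + 0.031×28 + 0.116×9.3 = 5.876.
Rate = 5.559/(1 + 5.876) = 0.8086 kJ/s.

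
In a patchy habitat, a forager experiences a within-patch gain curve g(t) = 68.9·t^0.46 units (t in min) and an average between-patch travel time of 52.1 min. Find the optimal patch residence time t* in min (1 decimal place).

44.4 min

By the marginal value theorem, leave when the instantaneous gain rate g'(t) equals the habitat-wide average g(t)/(T + t).
g'(t) = 0.46·68.9·t^-0.54. Setting 0.46·68.9·t^-0.54 = 68.9·t^0.46/(52.1+t) gives 0.46(52.1+t) = t, so 0.54·t = 0.46×52.1.
t* = 0.46×52.1/0.54 = 44.38 min.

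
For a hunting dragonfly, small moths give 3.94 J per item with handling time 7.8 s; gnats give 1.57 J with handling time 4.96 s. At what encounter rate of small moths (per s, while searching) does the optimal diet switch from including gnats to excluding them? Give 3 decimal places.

Drop gnats once their profitability E₂/h₂ falls below the rate achievable on small moths alone: E₂/h₂ = λE₁/(1 + λh₁).
Solve for λ: λE₁h₂ = E₂(1 + λh₁) → λ(E₁h₂ − E₂h₁) = E₂ → λ = E₂/(E₁h₂ − E₂h₁).
λ = 1.57/(3.94×4.96 − 1.57×7.8) = 1.57/7.296 = 0.2152 per s.

0.215 per s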